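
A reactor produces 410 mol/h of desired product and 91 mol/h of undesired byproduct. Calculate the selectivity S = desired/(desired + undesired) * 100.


Selectivity = desired / (desired + undesired) * 100
Total products = 410 + 91 = 501 mol/h
S = 410 / 501 * 100
= 0.8184 * 100
= 81.84 %

81.84 %


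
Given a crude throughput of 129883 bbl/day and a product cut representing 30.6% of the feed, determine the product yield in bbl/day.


Crude throughput = 129883 bbl/day
Fraction yield = 30.6%
yield = throughput * fraction / 100
yield = 129883 * 30.6 / 100 = 39744.198

39744.198 bbl/day


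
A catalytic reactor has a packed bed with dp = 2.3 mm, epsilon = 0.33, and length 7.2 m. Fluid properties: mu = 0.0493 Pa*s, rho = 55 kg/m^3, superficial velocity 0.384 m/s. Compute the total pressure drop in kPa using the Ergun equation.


dp = 2.3 mm = 0.0023 m
Viscous term = 150*0.0493*0.384*(1-0.33)^2 / (0.0023^2*0.33^3) = 6705350
Inertial term = 1.75*55*0.384^2*(1-0.33) / (0.0023*0.33^3) = 115045
dP/L = 6705350 + 115045 = 6820400 Pa/m
dP = 6820400 * 7.2 / 1000 = 49110 kPa

49110 kPa


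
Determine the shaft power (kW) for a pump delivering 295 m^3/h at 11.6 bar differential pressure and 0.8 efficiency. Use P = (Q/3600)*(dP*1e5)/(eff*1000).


Q = 295 / 3600 = 0.0819444 m^3/s
P = 0.0819444 * (11.6 * 1e5) / 0.8 / 1000 = 118.8

118.8 kW


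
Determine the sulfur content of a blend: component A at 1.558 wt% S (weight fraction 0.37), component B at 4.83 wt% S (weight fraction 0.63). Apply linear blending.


Linear sulfur blending: S_blend = x1*S1 + x2*S2
Contribution 1: 0.37 * 1.558 = 0.57646 wt%
Contribution 2: 0.63 * 4.83 = 3.0429 wt%
S_blend = 0.57646 + 3.0429 = 3.61936

3.61936 wt%


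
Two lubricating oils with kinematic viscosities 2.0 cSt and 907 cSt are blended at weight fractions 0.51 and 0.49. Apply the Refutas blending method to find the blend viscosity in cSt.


Refutas method: VBN_i = 14.534*ln(ln(visc_i + 0.8)) + 10.975, blended linearly by mass fraction; since VBN is linear in VBI_i = ln(ln(visc_i + 0.8)) and the fractions sum to 1, blend VBI directly: visc = exp(exp(VBI_blend)) - 0.8
VBI_1 = ln(ln(2.0 + 0.8)) = 0.0291892
VBI_2 = ln(ln(907 + 0.8)) = 1.91854
VBI_blend = 0.51 * 0.0291892 + 0.49 * 1.91854 = 0.954971
visc_blend = exp(exp(0.954971)) - 0.8 = 12.64

12.64 cSt


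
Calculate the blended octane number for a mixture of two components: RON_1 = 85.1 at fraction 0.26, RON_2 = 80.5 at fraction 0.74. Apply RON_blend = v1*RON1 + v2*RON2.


Linear blending: RON_blend = sum(vi * RONi)
Contribution 1: 0.26 * 85.1 = 22.126
Contribution 2: 0.74 * 80.5 = 59.57
RON_blend = 22.126 + 59.57 = 81.696

81.696


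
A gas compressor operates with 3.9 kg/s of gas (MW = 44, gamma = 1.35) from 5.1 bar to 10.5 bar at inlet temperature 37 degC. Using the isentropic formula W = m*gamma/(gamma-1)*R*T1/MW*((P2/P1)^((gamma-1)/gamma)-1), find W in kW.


Isentropic work: W = m*(gamma/(gamma-1))*(R*T1/MW)*((P2/P1)^((gamma-1)/gamma) - 1)
T1 = 37 + 273.15 = 310.15 K
Pressure ratio = 10.5 / 5.1 = 2.05882
Exponent = (1.35 - 1)/1.35 = 0.259259
(P2/P1)^exp - 1 = 2.05882^0.259259 - 1 = 0.205892
W = 3.9 * 1.35 / 0.35 * 8.314 * 310.15 / 44 * 0.205892 = 181.5

181.5 kW


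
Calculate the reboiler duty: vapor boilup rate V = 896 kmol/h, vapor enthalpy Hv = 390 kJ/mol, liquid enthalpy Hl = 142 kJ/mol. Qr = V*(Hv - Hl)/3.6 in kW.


Qr = 896 * (390 - 142) / 3.6 = 896 * 248 / 3.6 = 61720

61720 kW


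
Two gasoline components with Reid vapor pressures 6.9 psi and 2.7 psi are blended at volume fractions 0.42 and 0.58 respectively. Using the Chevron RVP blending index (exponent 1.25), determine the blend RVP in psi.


Chevron index: RVP_blend = (sum xi*RVPi^1.25)^(1/1.25)
RVP^1.25 terms: 0.42 * 6.9^1.25 + 0.58 * 2.7^1.25 = 6.70429
RVP_blend = 6.70429^(1/1.25) = 4.582

4.582 psi


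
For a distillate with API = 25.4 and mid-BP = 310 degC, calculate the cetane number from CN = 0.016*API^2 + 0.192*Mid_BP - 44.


CN = 0.016 * 25.4^2 + 0.192 * 310 - 44
CN = 10.32256 + 59.52 - 44 = 25.84256

25.84256


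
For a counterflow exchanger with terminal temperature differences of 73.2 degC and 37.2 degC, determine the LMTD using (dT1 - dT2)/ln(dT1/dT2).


LMTD = (dT1 - dT2) / ln(dT1/dT2)
= (73.2 - 37.2) / ln(73.2 / 37.2) = 36 / 0.676887 = 53.18

53.18 degC


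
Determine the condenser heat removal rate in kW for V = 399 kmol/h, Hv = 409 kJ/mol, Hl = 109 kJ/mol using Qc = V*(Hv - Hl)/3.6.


Qc = 399 * (409 - 109) / 3.6 = 399 * 300 / 3.6 = 33250

33250 kW


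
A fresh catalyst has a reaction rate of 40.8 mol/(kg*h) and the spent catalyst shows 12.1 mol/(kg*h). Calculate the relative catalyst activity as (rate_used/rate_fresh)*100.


Activity (%) = (rate_used / rate_fresh) * 100
rate_used = 12.1, rate_fresh = 40.8
= (12.1 / 40.8) * 100
= 0.2966 * 100 = 29.66

29.66 %


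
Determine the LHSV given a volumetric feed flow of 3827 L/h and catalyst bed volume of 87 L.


LHSV = volumetric feed rate / catalyst volume
= 3827 L/h / 87 L
= 43.99 h^-1

43.99 h^-1


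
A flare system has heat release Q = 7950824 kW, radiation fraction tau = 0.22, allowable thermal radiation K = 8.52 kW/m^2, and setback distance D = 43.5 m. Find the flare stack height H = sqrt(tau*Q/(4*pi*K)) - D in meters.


tau*Q/(4*pi*K) = 0.22 * 7950824 / (4 * pi * 8.52) = 16337.5
sqrt(16337.5) = 127.818
H = 127.818 - 43.5 = 84.32

84.32 m


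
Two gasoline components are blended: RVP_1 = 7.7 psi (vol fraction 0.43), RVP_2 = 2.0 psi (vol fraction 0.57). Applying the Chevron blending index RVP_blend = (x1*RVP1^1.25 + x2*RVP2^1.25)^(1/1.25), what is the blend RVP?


Chevron index: RVP_blend = (sum xi*RVPi^1.25)^(1/1.25)
RVP^1.25 terms: 0.43 * 7.7^1.25 + 0.57 * 2.0^1.25 = 6.87116
RVP_blend = 6.87116^(1/1.25) = 4.673

4.673 psi


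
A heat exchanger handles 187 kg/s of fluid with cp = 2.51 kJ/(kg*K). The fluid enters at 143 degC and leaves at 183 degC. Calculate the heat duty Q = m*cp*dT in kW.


Q = m_dot * cp * delta_T
delta_T = 183 - 143 = 40 K
Q = 187 * 2.51 * 40
= 469.37 * 40
= 18774.8 kW

18774.8 kW


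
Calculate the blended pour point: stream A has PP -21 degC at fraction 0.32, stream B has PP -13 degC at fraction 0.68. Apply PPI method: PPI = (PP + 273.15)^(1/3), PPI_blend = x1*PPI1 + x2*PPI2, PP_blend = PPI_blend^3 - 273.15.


PPI_1 = (-21 + 273.15)^(1/3) = 6.317613
PPI_2 = (-13 + 273.15)^(1/3) = 6.383731
PPI_blend = 0.32 * 6.317613 + 0.68 * 6.383731 = 6.362573
PP_blend = 6.362573^3 - 273.15 = 257.5718 - 273.15 = -15.58

-15.58 degC


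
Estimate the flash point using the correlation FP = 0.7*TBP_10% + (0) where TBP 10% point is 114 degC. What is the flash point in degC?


FP = 0.7 * 114 + (0) = 79.8

79.8 degC


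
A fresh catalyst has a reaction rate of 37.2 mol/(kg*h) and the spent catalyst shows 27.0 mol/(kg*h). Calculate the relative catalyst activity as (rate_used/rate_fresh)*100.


Activity (%) = (rate_used / rate_fresh) * 100
rate_used = 27.0, rate_fresh = 37.2
= (27.0 / 37.2) * 100
= 0.7258 * 100 = 72.58

72.58 %


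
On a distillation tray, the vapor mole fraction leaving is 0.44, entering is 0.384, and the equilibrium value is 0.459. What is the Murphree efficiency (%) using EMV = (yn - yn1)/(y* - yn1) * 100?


Murphree vapor efficiency: EMV = (y_n - y_(n-1)) / (y*_n - y_(n-1)) * 100
EMV = (0.44 - 0.384) / (0.459 - 0.384) * 100 = 0.056 / 0.075 * 100 = 74.67

74.67 %


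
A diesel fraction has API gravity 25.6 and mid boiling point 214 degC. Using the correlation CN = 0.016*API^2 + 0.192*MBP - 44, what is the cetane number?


CN = 0.016 * 25.6^2 + 0.192 * 214 - 44
CN = 10.48576 + 41.088 - 44 = 7.57376

7.57376


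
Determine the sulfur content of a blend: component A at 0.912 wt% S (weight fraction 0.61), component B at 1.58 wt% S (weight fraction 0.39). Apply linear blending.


Linear sulfur blending: S_blend = x1*S1 + x2*S2
Contribution 1: 0.61 * 0.912 = 0.55632 wt%
Contribution 2: 0.39 * 1.58 = 0.6162 wt%
S_blend = 0.55632 + 0.6162 = 1.17252

1.17252 wt%


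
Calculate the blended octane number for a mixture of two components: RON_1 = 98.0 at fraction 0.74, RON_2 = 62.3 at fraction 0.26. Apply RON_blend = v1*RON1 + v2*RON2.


Linear blending: RON_blend = sum(vi * RONi)
Contribution 1: 0.74 * 98.0 = 72.52
Contribution 2: 0.26 * 62.3 = 16.198
RON_blend = 72.52 + 16.198 = 88.718

88.718


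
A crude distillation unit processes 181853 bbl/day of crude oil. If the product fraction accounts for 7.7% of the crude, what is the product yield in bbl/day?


Crude throughput = 181853 bbl/day
Fraction yield = 7.7%
yield = throughput * fraction / 100
yield = 181853 * 7.7 / 100 = 14002.681

14002.681 bbl/day


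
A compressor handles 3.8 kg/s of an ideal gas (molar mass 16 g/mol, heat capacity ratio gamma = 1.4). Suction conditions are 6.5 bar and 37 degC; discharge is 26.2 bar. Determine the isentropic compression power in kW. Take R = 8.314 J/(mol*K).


Isentropic work: W = m*(gamma/(gamma-1))*(R*T1/MW)*((P2/P1)^((gamma-1)/gamma) - 1)
T1 = 37 + 273.15 = 310.15 K
Pressure ratio = 26.2 / 6.5 = 4.03077
Exponent = (1.4 - 1)/1.4 = 0.285714
(P2/P1)^exp - 1 = 4.03077^0.285714 - 1 = 0.489251
W = 3.8 * 1.4 / 0.4 * 8.314 * 310.15 / 16 * 0.489251 = 1049

1049 kW


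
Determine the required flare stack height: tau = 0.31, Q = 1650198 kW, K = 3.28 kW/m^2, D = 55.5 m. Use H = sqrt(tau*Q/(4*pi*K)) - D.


tau*Q/(4*pi*K) = 0.31 * 1650198 / (4 * pi * 3.28) = 12411.2
sqrt(12411.2) = 111.406
H = 111.406 - 55.5 = 55.91

55.91 m


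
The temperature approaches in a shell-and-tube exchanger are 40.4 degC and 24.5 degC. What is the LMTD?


LMTD = (dT1 - dT2) / ln(dT1/dT2)
= (40.4 - 24.5) / ln(40.4 / 24.5) = 15.9 / 0.500157 = 31.79

31.79 degC


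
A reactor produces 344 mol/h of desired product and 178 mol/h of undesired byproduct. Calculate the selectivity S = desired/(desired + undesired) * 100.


Selectivity = desired / (desired + undesired) * 100
Total products = 344 + 178 = 522 mol/h
S = 344 / 522 * 100
= 0.6590 * 100
= 65.90 %

65.90 %


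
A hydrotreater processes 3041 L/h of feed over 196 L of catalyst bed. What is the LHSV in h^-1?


LHSV = volumetric feed rate / catalyst volume
= 3041 L/h / 196 L
= 15.52 h^-1

15.52 h^-1


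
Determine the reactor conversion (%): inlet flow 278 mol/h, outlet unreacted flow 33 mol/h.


X = (F_in - F_out) / F_in * 100
Moles reacted = 278 - 33 = 245
X = 245 / 278 * 100
= 0.8813 * 100
= 88.13 %

88.13 %


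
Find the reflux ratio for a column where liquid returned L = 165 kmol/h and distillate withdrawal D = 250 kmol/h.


Reflux ratio definition: R = L / D (liquid returned / distillate withdrawn)
L = 165 kmol/h, D = 250 kmol/h
R = 165 / 250 = 0.6600

0.6600


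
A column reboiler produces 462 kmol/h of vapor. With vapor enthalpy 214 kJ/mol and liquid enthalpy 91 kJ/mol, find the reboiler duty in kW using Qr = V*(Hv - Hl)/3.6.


Qr = 462 * (214 - 91) / 3.6 = 462 * 123 / 3.6 = 15780

15780 kW


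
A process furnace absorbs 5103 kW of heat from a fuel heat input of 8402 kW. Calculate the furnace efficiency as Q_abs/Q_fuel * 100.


Furnace efficiency = Q_absorbed / Q_fuel * 100
= 5103 / 8402 * 100 = 60.74

60.74 %


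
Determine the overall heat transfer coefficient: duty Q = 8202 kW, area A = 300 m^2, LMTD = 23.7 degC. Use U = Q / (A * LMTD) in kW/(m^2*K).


From Q = U*A*LMTD, U = Q / (A * LMTD)
U = 8202 / (300 * 23.7) = 8202 / 7110 = 1.154

1.154 kW/(m^2*K)


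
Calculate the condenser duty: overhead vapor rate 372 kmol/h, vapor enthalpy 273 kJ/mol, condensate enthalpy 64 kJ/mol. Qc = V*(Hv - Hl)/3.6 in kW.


Qc = 372 * (273 - 64) / 3.6 = 372 * 209 / 3.6 = 21600

21600 kW


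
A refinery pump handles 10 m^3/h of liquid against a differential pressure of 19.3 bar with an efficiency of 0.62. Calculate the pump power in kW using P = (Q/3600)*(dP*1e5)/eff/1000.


Q = 10 / 3600 = 0.00277778 m^3/s
P = 0.00277778 * (19.3 * 1e5) / 0.62 / 1000 = 8.647

8.647 kW


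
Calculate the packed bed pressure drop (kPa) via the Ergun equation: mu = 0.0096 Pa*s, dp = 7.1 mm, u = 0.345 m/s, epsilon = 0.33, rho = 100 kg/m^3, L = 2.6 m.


dp = 7.1 mm = 0.0071 m
Viscous term = 150*0.0096*0.345*(1-0.33)^2 / (0.0071^2*0.33^3) = 123104
Inertial term = 1.75*100*0.345^2*(1-0.33) / (0.0071*0.33^3) = 54695.4
dP/L = 123104 + 54695.4 = 177799 Pa/m
dP = 177799 * 2.6 / 1000 = 462.3 kPa

462.3 kPa


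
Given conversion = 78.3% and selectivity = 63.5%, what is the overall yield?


Overall yield = conversion (%) * selectivity (%) / 100
Conversion = 78.3%, Selectivity = 63.5%
Y = 78.3 * 63.5 / 100
= 49.7205 %

49.7205 %


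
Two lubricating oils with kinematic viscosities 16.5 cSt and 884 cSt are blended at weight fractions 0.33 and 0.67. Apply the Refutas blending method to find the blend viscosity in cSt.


Refutas method: VBN_i = 14.534*ln(ln(visc_i + 0.8)) + 10.975, blended linearly by mass fraction; since VBN is linear in VBI_i = ln(ln(visc_i + 0.8)) and the fractions sum to 1, blend VBI directly: visc = exp(exp(VBI_blend)) - 0.8
VBI_1 = ln(ln(16.5 + 0.8)) = 1.04757
VBI_2 = ln(ln(884 + 0.8)) = 1.91477
VBI_blend = 0.33 * 1.04757 + 0.67 * 1.91477 = 1.62859
visc_blend = exp(exp(1.62859)) - 0.8 = 162.7

162.7 cSt


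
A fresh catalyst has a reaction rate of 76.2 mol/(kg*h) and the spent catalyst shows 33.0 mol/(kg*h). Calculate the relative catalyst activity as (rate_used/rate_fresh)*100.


Activity (%) = (rate_used / rate_fresh) * 100
rate_used = 33.0, rate_fresh = 76.2
= (33.0 / 76.2) * 100
= 0.4331 * 100 = 43.31

43.31 %


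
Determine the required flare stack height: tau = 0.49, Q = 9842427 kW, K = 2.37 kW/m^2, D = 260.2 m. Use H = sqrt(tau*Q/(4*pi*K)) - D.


tau*Q/(4*pi*K) = 0.49 * 9842427 / (4 * pi * 2.37) = 161935
sqrt(161935) = 402.411
H = 402.411 - 260.2 = 142.2

142.2 m


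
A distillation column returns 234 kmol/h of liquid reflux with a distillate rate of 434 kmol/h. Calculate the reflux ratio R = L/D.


Reflux ratio definition: R = L / D (liquid returned / distillate withdrawn)
L = 234 kmol/h, D = 434 kmol/h
R = 234 / 434 = 0.5392

0.5392


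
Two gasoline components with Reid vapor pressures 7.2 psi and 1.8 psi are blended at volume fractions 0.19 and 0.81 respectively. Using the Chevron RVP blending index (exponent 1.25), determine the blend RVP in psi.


Chevron index: RVP_blend = (sum xi*RVPi^1.25)^(1/1.25)
RVP^1.25 terms: 0.19 * 7.2^1.25 + 0.81 * 1.8^1.25 = 3.92967
RVP_blend = 3.92967^(1/1.25) = 2.989

2.989 psi


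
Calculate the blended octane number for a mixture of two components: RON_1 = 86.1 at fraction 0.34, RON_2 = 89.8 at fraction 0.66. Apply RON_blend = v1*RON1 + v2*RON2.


Linear blending: RON_blend = sum(vi * RONi)
Contribution 1: 0.34 * 86.1 = 29.274
Contribution 2: 0.66 * 89.8 = 59.268
RON_blend = 29.274 + 59.268 = 88.542

88.542


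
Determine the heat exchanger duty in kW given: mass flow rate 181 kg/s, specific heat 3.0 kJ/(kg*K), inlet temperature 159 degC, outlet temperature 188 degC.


Q = m_dot * cp * delta_T
delta_T = 188 - 159 = 29 K
Q = 181 * 3.0 * 29
= 543 * 29
= 15747 kW

15747 kW


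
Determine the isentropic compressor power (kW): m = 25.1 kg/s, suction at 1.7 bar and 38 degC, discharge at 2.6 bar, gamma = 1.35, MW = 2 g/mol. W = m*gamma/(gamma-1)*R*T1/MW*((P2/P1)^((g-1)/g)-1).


Isentropic work: W = m*(gamma/(gamma-1))*(R*T1/MW)*((P2/P1)^((gamma-1)/gamma) - 1)
T1 = 38 + 273.15 = 311.15 K
Pressure ratio = 2.6 / 1.7 = 1.52941
Exponent = (1.35 - 1)/1.35 = 0.259259
(P2/P1)^exp - 1 = 1.52941^0.259259 - 1 = 0.116451
W = 25.1 * 1.35 / 0.35 * 8.314 * 311.15 / 2 * 0.116451 = 14580

14580 kW


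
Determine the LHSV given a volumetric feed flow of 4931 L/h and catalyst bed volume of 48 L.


LHSV = volumetric feed rate / catalyst volume
= 4931 L/h / 48 L
= 102.7 h^-1

102.7 h^-1


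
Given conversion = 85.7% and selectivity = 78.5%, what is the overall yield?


Overall yield = conversion (%) * selectivity (%) / 100
Conversion = 85.7%, Selectivity = 78.5%
Y = 85.7 * 78.5 / 100
= 67.2745 %

67.2745 %


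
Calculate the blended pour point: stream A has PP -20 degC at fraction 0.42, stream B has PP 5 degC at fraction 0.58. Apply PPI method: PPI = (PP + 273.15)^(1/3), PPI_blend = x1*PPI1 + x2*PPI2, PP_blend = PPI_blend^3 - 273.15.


PPI_1 = (-20 + 273.15)^(1/3) = 6.325953
PPI_2 = (5 + 273.15)^(1/3) = 6.527693
PPI_blend = 0.42 * 6.325953 + 0.58 * 6.527693 = 6.442962
PP_blend = 6.442962^3 - 273.15 = 267.4587 - 273.15 = -5.69

-5.69 degC


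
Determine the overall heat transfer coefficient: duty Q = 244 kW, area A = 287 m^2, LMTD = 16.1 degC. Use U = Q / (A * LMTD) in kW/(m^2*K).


From Q = U*A*LMTD, U = Q / (A * LMTD)
U = 244 / (287 * 16.1) = 244 / 4620.7 = 0.05281

0.05281 kW/(m^2*K)


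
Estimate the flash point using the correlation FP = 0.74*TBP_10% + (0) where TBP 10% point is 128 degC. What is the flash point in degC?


FP = 0.74 * 128 + (0) = 94.72

94.72 degC


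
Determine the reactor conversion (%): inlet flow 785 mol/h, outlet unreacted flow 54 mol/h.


X = (F_in - F_out) / F_in * 100
Moles reacted = 785 - 54 = 731
X = 731 / 785 * 100
= 0.9312 * 100
= 93.12 %

93.12 %


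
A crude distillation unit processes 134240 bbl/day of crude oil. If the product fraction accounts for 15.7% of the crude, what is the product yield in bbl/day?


Crude throughput = 134240 bbl/day
Fraction yield = 15.7%
yield = throughput * fraction / 100
yield = 134240 * 15.7 / 100 = 21075.68

21075.68 bbl/day


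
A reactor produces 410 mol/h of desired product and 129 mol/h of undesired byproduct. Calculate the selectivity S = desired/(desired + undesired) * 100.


Selectivity = desired / (desired + undesired) * 100
Total products = 410 + 129 = 539 mol/h
S = 410 / 539 * 100
= 0.7607 * 100
= 76.07 %

76.07 %


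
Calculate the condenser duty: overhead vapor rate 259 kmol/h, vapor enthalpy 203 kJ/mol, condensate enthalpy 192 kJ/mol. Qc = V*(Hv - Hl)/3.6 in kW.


Qc = 259 * (203 - 192) / 3.6 = 259 * 11 / 3.6 = 791.4

791.4 kW


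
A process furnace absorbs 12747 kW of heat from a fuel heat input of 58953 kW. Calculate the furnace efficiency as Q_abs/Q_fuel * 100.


Furnace efficiency = Q_absorbed / Q_fuel * 100
= 12747 / 58953 * 100 = 21.62

21.62 %


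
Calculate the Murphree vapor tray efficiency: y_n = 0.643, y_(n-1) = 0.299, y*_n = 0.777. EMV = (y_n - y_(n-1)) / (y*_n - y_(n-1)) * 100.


Murphree vapor efficiency: EMV = (y_n - y_(n-1)) / (y*_n - y_(n-1)) * 100
EMV = (0.643 - 0.299) / (0.777 - 0.299) * 100 = 0.344 / 0.478 * 100 = 71.97

71.97 %


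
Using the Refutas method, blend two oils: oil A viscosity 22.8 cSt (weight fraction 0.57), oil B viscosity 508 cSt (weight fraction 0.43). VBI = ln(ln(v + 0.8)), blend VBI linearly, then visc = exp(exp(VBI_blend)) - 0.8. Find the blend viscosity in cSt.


Refutas method: VBN_i = 14.534*ln(ln(visc_i + 0.8)) + 10.975, blended linearly by mass fraction; since VBN is linear in VBI_i = ln(ln(visc_i + 0.8)) and the fractions sum to 1, blend VBI directly: visc = exp(exp(VBI_blend)) - 0.8
VBI_1 = ln(ln(22.8 + 0.8)) = 1.15097
VBI_2 = ln(ln(508 + 0.8)) = 1.82971
VBI_blend = 0.57 * 1.15097 + 0.43 * 1.82971 = 1.44283
visc_blend = exp(exp(1.44283)) - 0.8 = 68.10

68.10 cSt


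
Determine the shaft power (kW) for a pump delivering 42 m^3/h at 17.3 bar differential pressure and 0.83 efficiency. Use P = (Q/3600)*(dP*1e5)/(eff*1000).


Q = 42 / 3600 = 0.0116667 m^3/s
P = 0.0116667 * (17.3 * 1e5) / 0.83 / 1000 = 24.32

24.32 kW


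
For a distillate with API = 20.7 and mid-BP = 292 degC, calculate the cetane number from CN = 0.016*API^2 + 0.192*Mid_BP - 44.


CN = 0.016 * 20.7^2 + 0.192 * 292 - 44
CN = 6.85584 + 56.064 - 44 = 18.91984

18.91984


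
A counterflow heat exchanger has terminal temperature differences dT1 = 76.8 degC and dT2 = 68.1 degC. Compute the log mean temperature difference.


LMTD = (dT1 - dT2) / ln(dT1/dT2)
= (76.8 - 68.1) / ln(76.8 / 68.1) = 8.7 / 0.120227 = 72.36

72.36 degC


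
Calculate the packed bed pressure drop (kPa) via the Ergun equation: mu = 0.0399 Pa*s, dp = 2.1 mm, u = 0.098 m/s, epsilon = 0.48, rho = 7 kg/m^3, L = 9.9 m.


dp = 2.1 mm = 0.0021 m
Viscous term = 150*0.0399*0.098*(1-0.48)^2 / (0.0021^2*0.48^3) = 325188
Inertial term = 1.75*7*0.098^2*(1-0.48) / (0.0021*0.48^3) = 263.42
dP/L = 325188 + 263.42 = 325451 Pa/m
dP = 325451 * 9.9 / 1000 = 3222 kPa

3222 kPa


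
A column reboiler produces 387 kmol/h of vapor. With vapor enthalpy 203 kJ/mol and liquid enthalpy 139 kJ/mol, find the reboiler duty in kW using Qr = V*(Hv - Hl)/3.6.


Qr = 387 * (203 - 139) / 3.6 = 387 * 64 / 3.6 = 6880

6880 kW


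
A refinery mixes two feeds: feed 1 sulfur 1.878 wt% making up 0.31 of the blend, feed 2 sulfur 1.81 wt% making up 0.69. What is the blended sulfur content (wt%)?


Linear sulfur blending: S_blend = x1*S1 + x2*S2
Contribution 1: 0.31 * 1.878 = 0.58218 wt%
Contribution 2: 0.69 * 1.81 = 1.2489 wt%
S_blend = 0.58218 + 1.2489 = 1.83108

1.83108 wt%


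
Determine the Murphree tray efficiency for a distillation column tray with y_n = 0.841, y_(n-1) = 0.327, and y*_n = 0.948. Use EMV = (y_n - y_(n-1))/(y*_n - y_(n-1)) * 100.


Murphree vapor efficiency: EMV = (y_n - y_(n-1)) / (y*_n - y_(n-1)) * 100
EMV = (0.841 - 0.327) / (0.948 - 0.327) * 100 = 0.514 / 0.621 * 100 = 82.77

82.77 %


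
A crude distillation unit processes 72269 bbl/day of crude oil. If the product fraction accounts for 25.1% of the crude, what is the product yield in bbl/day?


Crude throughput = 72269 bbl/day
Fraction yield = 25.1%
yield = throughput * fraction / 100
yield = 72269 * 25.1 / 100 = 18139.519

18139.519 bbl/day


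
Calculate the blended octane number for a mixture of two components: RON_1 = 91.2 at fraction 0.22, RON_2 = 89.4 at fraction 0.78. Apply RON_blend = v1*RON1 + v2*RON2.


Linear blending: RON_blend = sum(vi * RONi)
Contribution 1: 0.22 * 91.2 = 20.064
Contribution 2: 0.78 * 89.4 = 69.732
RON_blend = 20.064 + 69.732 = 89.796

89.796


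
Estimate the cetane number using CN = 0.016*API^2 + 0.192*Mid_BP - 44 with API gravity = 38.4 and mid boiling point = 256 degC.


CN = 0.016 * 38.4^2 + 0.192 * 256 - 44
CN = 23.59296 + 49.152 - 44 = 28.74496

28.74496


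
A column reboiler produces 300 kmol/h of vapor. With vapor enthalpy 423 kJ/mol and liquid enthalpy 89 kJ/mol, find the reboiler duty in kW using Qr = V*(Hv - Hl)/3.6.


Qr = 300 * (423 - 89) / 3.6 = 300 * 334 / 3.6 = 27830

27830 kW


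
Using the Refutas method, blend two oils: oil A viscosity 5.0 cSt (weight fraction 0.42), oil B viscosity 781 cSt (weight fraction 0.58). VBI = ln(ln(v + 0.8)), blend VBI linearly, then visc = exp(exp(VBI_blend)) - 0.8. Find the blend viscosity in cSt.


Refutas method: VBN_i = 14.534*ln(ln(visc_i + 0.8)) + 10.975, blended linearly by mass fraction; since VBN is linear in VBI_i = ln(ln(visc_i + 0.8)) and the fractions sum to 1, blend VBI directly: visc = exp(exp(VBI_blend)) - 0.8
VBI_1 = ln(ln(5.0 + 0.8)) = 0.564096
VBI_2 = ln(ln(781 + 0.8)) = 1.89636
VBI_blend = 0.42 * 0.564096 + 0.58 * 1.89636 = 1.33681
visc_blend = exp(exp(1.33681)) - 0.8 = 44.21

44.21 cSt


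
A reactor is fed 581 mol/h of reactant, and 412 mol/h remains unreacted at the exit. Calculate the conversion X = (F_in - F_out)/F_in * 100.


X = (F_in - F_out) / F_in * 100
Moles reacted = 581 - 412 = 169
X = 169 / 581 * 100
= 0.2909 * 100
= 29.09 %

29.09 %


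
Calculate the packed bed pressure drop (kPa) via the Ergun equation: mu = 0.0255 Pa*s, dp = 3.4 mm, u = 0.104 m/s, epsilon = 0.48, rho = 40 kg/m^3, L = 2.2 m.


dp = 3.4 mm = 0.0034 m
Viscous term = 150*0.0255*0.104*(1-0.48)^2 / (0.0034^2*0.48^3) = 84137.6
Inertial term = 1.75*40*0.104^2*(1-0.48) / (0.0034*0.48^3) = 1047.05
dP/L = 84137.6 + 1047.05 = 85184.7 Pa/m
dP = 85184.7 * 2.2 / 1000 = 187.4 kPa

187.4 kPa


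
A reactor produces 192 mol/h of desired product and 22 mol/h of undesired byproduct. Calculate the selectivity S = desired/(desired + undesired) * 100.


Selectivity = desired / (desired + undesired) * 100
Total products = 192 + 22 = 214 mol/h
S = 192 / 214 * 100
= 0.8972 * 100
= 89.72 %

89.72 %


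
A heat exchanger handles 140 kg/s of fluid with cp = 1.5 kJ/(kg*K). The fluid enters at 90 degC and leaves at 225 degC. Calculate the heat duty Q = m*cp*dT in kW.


Q = m_dot * cp * delta_T
delta_T = 225 - 90 = 135 K
Q = 140 * 1.5 * 135
= 210 * 135
= 28350 kW

28350 kW


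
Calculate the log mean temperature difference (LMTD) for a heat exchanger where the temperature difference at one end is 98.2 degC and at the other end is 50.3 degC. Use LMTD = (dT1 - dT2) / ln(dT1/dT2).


LMTD = (dT1 - dT2) / ln(dT1/dT2)
= (98.2 - 50.3) / ln(98.2 / 50.3) = 47.9 / 0.669001 = 71.60

71.60 degC


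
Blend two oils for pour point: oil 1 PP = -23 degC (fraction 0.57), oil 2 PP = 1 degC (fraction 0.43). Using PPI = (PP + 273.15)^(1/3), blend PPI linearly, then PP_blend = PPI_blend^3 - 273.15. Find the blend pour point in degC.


PPI_1 = (-23 + 273.15)^(1/3) = 6.300865
PPI_2 = (1 + 273.15)^(1/3) = 6.49625
PPI_blend = 0.57 * 6.300865 + 0.43 * 6.49625 = 6.384881
PP_blend = 6.384881^3 - 273.15 = 260.2906 - 273.15 = -12.86

-12.86 degC


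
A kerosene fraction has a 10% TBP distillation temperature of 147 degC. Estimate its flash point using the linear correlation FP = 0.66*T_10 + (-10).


FP = 0.66 * 147 + (-10) = 87.02

87.02 degC


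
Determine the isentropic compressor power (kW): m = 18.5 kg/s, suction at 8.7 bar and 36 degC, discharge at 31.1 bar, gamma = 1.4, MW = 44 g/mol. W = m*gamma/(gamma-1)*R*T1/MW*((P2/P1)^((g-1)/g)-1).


Isentropic work: W = m*(gamma/(gamma-1))*(R*T1/MW)*((P2/P1)^((gamma-1)/gamma) - 1)
T1 = 36 + 273.15 = 309.15 K
Pressure ratio = 31.1 / 8.7 = 3.57471
Exponent = (1.4 - 1)/1.4 = 0.285714
(P2/P1)^exp - 1 = 3.57471^0.285714 - 1 = 0.439026
W = 18.5 * 1.4 / 0.4 * 8.314 * 309.15 / 44 * 0.439026 = 1661

1661 kW


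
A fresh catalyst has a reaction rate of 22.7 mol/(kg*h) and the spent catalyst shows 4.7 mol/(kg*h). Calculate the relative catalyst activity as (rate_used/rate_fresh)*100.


Activity (%) = (rate_used / rate_fresh) * 100
rate_used = 4.7, rate_fresh = 22.7
= (4.7 / 22.7) * 100
= 0.2070 * 100 = 20.70

20.70 %


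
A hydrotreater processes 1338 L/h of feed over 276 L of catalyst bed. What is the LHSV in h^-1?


LHSV = volumetric feed rate / catalyst volume
= 1338 L/h / 276 L
= 4.848 h^-1

4.848 h^-1


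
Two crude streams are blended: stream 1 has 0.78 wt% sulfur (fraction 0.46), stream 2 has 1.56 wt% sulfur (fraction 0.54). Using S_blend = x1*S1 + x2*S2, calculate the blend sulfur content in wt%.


Linear sulfur blending: S_blend = x1*S1 + x2*S2
Contribution 1: 0.46 * 0.78 = 0.3588 wt%
Contribution 2: 0.54 * 1.56 = 0.8424 wt%
S_blend = 0.3588 + 0.8424 = 1.2012

1.2012 wt%


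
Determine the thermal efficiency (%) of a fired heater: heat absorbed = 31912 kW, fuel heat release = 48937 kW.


Furnace efficiency = Q_absorbed / Q_fuel * 100
= 31912 / 48937 * 100 = 65.21

65.21 %


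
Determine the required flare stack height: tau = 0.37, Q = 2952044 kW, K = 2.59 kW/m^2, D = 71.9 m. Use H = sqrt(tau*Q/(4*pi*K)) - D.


tau*Q/(4*pi*K) = 0.37 * 2952044 / (4 * pi * 2.59) = 33559.5
sqrt(33559.5) = 183.193
H = 183.193 - 71.9 = 111.3

111.3 m


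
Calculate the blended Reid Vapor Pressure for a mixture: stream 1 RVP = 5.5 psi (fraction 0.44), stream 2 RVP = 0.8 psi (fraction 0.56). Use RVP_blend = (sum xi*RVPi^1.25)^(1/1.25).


Chevron index: RVP_blend = (sum xi*RVPi^1.25)^(1/1.25)
RVP^1.25 terms: 0.44 * 5.5^1.25 + 0.56 * 0.8^1.25 = 4.1297
RVP_blend = 4.1297^(1/1.25) = 3.110

3.110 psi


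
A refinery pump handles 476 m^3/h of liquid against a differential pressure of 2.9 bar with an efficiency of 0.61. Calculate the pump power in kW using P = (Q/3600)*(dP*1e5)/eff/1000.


Q = 476 / 3600 = 0.132222 m^3/s
P = 0.132222 * (2.9 * 1e5) / 0.61 / 1000 = 62.86

62.86 kW


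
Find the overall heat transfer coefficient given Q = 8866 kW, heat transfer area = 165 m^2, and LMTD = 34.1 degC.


From Q = U*A*LMTD, U = Q / (A * LMTD)
U = 8866 / (165 * 34.1) = 8866 / 5626.5 = 1.576

1.576 kW/(m^2*K)


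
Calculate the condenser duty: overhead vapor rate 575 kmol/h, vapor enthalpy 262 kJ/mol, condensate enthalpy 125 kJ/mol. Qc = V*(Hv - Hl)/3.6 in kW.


Qc = 575 * (262 - 125) / 3.6 = 575 * 137 / 3.6 = 21880

21880 kW


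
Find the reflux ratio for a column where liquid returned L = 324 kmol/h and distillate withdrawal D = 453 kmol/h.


Reflux ratio definition: R = L / D (liquid returned / distillate withdrawn)
L = 324 kmol/h, D = 453 kmol/h
R = 324 / 453 = 0.7152

0.7152


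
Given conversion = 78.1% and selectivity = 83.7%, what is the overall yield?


Overall yield = conversion (%) * selectivity (%) / 100
Conversion = 78.1%, Selectivity = 83.7%
Y = 78.1 * 83.7 / 100
= 65.3697 %

65.3697 %


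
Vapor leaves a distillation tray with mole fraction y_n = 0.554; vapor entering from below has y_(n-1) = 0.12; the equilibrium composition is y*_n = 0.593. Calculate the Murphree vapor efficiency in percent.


Murphree vapor efficiency: EMV = (y_n - y_(n-1)) / (y*_n - y_(n-1)) * 100
EMV = (0.554 - 0.12) / (0.593 - 0.12) * 100 = 0.434 / 0.473 * 100 = 91.75

91.75 %


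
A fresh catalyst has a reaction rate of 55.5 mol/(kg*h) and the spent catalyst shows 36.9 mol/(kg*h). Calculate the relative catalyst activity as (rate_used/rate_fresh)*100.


Activity (%) = (rate_used / rate_fresh) * 100
rate_used = 36.9, rate_fresh = 55.5
= (36.9 / 55.5) * 100
= 0.6649 * 100 = 66.49

66.49 %


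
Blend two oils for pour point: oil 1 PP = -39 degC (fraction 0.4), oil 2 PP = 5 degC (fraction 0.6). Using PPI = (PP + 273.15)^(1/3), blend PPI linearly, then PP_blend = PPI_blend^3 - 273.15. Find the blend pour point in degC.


PPI_1 = (-39 + 273.15)^(1/3) = 6.163557
PPI_2 = (5 + 273.15)^(1/3) = 6.527693
PPI_blend = 0.4 * 6.163557 + 0.6 * 6.527693 = 6.382039
PP_blend = 6.382039^3 - 273.15 = 259.9431 - 273.15 = -13.21

-13.21 degC


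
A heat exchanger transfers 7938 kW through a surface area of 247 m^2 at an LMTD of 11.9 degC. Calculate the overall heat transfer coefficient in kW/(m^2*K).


From Q = U*A*LMTD, U = Q / (A * LMTD)
U = 7938 / (247 * 11.9) = 7938 / 2939.3 = 2.701

2.701 kW/(m^2*K)


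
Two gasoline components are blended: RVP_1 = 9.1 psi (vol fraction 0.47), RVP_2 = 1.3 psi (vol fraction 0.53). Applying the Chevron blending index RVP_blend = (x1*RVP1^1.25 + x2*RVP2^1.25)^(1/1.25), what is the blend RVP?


Chevron index: RVP_blend = (sum xi*RVPi^1.25)^(1/1.25)
RVP^1.25 terms: 0.47 * 9.1^1.25 + 0.53 * 1.3^1.25 = 8.16418
RVP_blend = 8.16418^(1/1.25) = 5.365

5.365 psi


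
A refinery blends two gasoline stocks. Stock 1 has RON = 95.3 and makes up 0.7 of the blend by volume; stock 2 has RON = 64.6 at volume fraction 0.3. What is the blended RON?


Linear blending: RON_blend = sum(vi * RONi)
Contribution 1: 0.7 * 95.3 = 66.71
Contribution 2: 0.3 * 64.6 = 19.38
RON_blend = 66.71 + 19.38 = 86.09

86.09


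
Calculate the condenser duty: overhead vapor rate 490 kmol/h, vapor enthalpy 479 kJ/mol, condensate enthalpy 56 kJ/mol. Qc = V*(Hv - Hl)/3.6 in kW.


Qc = 490 * (479 - 56) / 3.6 = 490 * 423 / 3.6 = 57580

57580 kW


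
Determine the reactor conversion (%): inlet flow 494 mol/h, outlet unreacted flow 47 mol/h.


X = (F_in - F_out) / F_in * 100
Moles reacted = 494 - 47 = 447
X = 447 / 494 * 100
= 0.9049 * 100
= 90.49 %

90.49 %


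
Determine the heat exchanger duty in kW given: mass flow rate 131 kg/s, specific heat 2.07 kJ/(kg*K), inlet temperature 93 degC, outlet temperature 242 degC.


Q = m_dot * cp * delta_T
delta_T = 242 - 93 = 149 K
Q = 131 * 2.07 * 149
= 271.17 * 149
= 40404.33 kW

40404.33 kW


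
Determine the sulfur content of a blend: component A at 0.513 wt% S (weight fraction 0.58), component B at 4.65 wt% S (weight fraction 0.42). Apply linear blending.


Linear sulfur blending: S_blend = x1*S1 + x2*S2
Contribution 1: 0.58 * 0.513 = 0.29754 wt%
Contribution 2: 0.42 * 4.65 = 1.953 wt%
S_blend = 0.29754 + 1.953 = 2.25054

2.25054 wt%


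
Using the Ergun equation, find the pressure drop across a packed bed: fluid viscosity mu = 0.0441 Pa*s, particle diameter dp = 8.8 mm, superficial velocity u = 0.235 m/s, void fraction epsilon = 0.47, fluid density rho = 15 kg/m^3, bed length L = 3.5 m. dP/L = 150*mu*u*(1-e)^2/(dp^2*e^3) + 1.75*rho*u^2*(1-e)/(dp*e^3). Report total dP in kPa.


dp = 8.8 mm = 0.0088 m
Viscous term = 150*0.0441*0.235*(1-0.47)^2 / (0.0088^2*0.47^3) = 54311.3
Inertial term = 1.75*15*0.235^2*(1-0.47) / (0.0088*0.47^3) = 840.939
dP/L = 54311.3 + 840.939 = 55152.2 Pa/m
dP = 55152.2 * 3.5 / 1000 = 193.0 kPa

193.0 kPa


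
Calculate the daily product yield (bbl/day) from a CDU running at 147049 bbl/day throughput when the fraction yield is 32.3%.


Crude throughput = 147049 bbl/day
Fraction yield = 32.3%
yield = throughput * fraction / 100
yield = 147049 * 32.3 / 100 = 47496.827

47496.827 bbl/day


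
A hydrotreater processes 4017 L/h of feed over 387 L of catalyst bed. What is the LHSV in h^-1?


LHSV = volumetric feed rate / catalyst volume
= 4017 L/h / 387 L
= 10.38 h^-1

10.38 h^-1


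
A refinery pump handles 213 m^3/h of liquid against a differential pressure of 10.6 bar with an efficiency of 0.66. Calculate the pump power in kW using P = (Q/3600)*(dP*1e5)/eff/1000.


Q = 213 / 3600 = 0.0591667 m^3/s
P = 0.0591667 * (10.6 * 1e5) / 0.66 / 1000 = 95.03

95.03 kW


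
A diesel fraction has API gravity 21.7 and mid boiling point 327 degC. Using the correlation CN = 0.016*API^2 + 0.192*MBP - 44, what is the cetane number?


CN = 0.016 * 21.7^2 + 0.192 * 327 - 44
CN = 7.53424 + 62.784 - 44 = 26.31824

26.31824


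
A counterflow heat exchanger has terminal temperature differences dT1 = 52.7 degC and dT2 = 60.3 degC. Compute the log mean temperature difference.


LMTD = (dT1 - dT2) / ln(dT1/dT2)
= (52.7 - 60.3) / ln(52.7 / 60.3) = -7.6 / -0.134717 = 56.41

56.41 degC


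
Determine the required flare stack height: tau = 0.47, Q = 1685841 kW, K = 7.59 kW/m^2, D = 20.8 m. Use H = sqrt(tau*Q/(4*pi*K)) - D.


tau*Q/(4*pi*K) = 0.47 * 1685841 / (4 * pi * 7.59) = 8307.36
sqrt(8307.36) = 91.1447
H = 91.1447 - 20.8 = 70.34

70.34 m


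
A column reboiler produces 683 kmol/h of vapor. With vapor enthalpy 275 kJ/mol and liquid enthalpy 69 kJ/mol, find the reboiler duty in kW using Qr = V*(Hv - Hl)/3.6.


Qr = 683 * (275 - 69) / 3.6 = 683 * 206 / 3.6 = 39080

39080 kW


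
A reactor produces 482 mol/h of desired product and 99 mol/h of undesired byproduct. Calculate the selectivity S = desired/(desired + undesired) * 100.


Selectivity = desired / (desired + undesired) * 100
Total products = 482 + 99 = 581 mol/h
S = 482 / 581 * 100
= 0.8296 * 100
= 82.96 %

82.96 %


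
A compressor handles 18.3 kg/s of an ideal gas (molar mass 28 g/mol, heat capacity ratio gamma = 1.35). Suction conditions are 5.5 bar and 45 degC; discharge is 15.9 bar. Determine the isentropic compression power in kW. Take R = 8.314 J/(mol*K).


Isentropic work: W = m*(gamma/(gamma-1))*(R*T1/MW)*((P2/P1)^((gamma-1)/gamma) - 1)
T1 = 45 + 273.15 = 318.15 K
Pressure ratio = 15.9 / 5.5 = 2.89091
Exponent = (1.35 - 1)/1.35 = 0.259259
(P2/P1)^exp - 1 = 2.89091^0.259259 - 1 = 0.316823
W = 18.3 * 1.35 / 0.35 * 8.314 * 318.15 / 28 * 0.316823 = 2113

2113 kW


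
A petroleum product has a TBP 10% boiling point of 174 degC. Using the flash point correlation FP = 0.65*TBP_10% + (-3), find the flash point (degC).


FP = 0.65 * 174 + (-3) = 110.1

110.1 degC


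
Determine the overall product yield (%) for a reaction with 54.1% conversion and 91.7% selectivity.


Overall yield = conversion (%) * selectivity (%) / 100
Conversion = 54.1%, Selectivity = 91.7%
Y = 54.1 * 91.7 / 100
= 49.6097 %

49.6097 %


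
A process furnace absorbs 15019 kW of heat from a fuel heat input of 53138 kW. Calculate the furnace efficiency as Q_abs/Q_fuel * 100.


Furnace efficiency = Q_absorbed / Q_fuel * 100
= 15019 / 53138 * 100 = 28.26

28.26 %


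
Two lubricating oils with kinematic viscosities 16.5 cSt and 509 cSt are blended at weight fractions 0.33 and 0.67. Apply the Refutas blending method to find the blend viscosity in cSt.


Refutas method: VBN_i = 14.534*ln(ln(visc_i + 0.8)) + 10.975, blended linearly by mass fraction; since VBN is linear in VBI_i = ln(ln(visc_i + 0.8)) and the fractions sum to 1, blend VBI directly: visc = exp(exp(VBI_blend)) - 0.8
VBI_1 = ln(ln(16.5 + 0.8)) = 1.04757
VBI_2 = ln(ln(509 + 0.8)) = 1.83002
VBI_blend = 0.33 * 1.04757 + 0.67 * 1.83002 = 1.57181
visc_blend = exp(exp(1.57181)) - 0.8 = 122.6

122.6 cSt


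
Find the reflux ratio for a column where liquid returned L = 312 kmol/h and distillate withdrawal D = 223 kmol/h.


Reflux ratio definition: R = L / D (liquid returned / distillate withdrawn)
L = 312 kmol/h, D = 223 kmol/h
R = 312 / 223 = 1.399

1.399


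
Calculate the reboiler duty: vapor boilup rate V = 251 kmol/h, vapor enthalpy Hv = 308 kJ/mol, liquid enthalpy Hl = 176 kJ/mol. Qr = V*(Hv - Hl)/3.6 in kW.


Qr = 251 * (308 - 176) / 3.6 = 251 * 132 / 3.6 = 9203

9203 kW


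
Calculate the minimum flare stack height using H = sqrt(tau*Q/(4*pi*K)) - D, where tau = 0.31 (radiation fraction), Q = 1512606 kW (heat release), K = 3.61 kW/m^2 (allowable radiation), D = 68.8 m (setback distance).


tau*Q/(4*pi*K) = 0.31 * 1512606 / (4 * pi * 3.61) = 10336.4
sqrt(10336.4) = 101.668
H = 101.668 - 68.8 = 32.87

32.87 m


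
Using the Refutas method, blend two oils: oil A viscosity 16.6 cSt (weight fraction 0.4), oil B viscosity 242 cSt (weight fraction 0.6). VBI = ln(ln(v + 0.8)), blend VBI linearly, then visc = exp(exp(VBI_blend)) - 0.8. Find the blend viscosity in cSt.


Refutas method: VBN_i = 14.534*ln(ln(visc_i + 0.8)) + 10.975, blended linearly by mass fraction; since VBN is linear in VBI_i = ln(ln(visc_i + 0.8)) and the fractions sum to 1, blend VBI directly: visc = exp(exp(VBI_blend)) - 0.8
VBI_1 = ln(ln(16.6 + 0.8)) = 1.04959
VBI_2 = ln(ln(242 + 0.8)) = 1.70334
VBI_blend = 0.4 * 1.04959 + 0.6 * 1.70334 = 1.44184
visc_blend = exp(exp(1.44184)) - 0.8 = 67.81

67.81 cSt


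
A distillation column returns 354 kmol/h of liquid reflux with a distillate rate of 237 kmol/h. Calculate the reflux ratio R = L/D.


Reflux ratio definition: R = L / D (liquid returned / distillate withdrawn)
L = 354 kmol/h, D = 237 kmol/h
R = 354 / 237 = 1.494

1.494


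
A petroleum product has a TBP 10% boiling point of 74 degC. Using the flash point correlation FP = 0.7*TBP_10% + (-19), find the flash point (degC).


FP = 0.7 * 74 + (-19) = 32.8

32.8 degC


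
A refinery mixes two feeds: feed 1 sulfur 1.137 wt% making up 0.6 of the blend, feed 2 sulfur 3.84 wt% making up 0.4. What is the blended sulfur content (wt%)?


Linear sulfur blending: S_blend = x1*S1 + x2*S2
Contribution 1: 0.6 * 1.137 = 0.6822 wt%
Contribution 2: 0.4 * 3.84 = 1.536 wt%
S_blend = 0.6822 + 1.536 = 2.2182

2.2182 wt%


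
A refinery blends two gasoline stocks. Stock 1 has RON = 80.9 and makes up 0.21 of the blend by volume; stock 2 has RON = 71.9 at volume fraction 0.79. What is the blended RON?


Linear blending: RON_blend = sum(vi * RONi)
Contribution 1: 0.21 * 80.9 = 16.989
Contribution 2: 0.79 * 71.9 = 56.801
RON_blend = 16.989 + 56.801 = 73.79

73.79


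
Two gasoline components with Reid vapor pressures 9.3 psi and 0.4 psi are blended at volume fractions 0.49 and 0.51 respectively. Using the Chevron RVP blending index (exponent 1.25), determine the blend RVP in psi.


Chevron index: RVP_blend = (sum xi*RVPi^1.25)^(1/1.25)
RVP^1.25 terms: 0.49 * 9.3^1.25 + 0.51 * 0.4^1.25 = 8.12016
RVP_blend = 8.12016^(1/1.25) = 5.341

5.341 psi


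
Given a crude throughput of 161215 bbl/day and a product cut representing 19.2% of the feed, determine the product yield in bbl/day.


Crude throughput = 161215 bbl/day
Fraction yield = 19.2%
yield = throughput * fraction / 100
yield = 161215 * 19.2 / 100 = 30953.28

30953.28 bbl/day
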